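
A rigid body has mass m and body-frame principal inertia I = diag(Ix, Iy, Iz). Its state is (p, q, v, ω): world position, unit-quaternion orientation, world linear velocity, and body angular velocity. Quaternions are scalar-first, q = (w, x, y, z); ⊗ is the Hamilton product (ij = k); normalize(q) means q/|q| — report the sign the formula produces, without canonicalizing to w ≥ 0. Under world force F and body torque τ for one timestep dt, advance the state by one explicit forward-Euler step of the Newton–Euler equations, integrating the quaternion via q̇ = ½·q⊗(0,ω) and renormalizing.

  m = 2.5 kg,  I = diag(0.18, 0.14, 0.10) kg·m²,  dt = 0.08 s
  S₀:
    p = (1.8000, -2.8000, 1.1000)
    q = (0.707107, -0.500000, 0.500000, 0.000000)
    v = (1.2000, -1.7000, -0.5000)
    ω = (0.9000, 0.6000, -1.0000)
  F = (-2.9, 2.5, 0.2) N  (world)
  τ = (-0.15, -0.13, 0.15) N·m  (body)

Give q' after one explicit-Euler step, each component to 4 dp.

2q̇ = q⊗(0,ω) = (0.1500000, 0.1363963, -0.0757358, -1.4571070)
q' = normalize(q + ½dt·q⊗(0,ω)) = (0.7119, -0.4937, 0.4961, -0.0582)

q' = (0.7119, -0.4937, 0.4961, -0.0582)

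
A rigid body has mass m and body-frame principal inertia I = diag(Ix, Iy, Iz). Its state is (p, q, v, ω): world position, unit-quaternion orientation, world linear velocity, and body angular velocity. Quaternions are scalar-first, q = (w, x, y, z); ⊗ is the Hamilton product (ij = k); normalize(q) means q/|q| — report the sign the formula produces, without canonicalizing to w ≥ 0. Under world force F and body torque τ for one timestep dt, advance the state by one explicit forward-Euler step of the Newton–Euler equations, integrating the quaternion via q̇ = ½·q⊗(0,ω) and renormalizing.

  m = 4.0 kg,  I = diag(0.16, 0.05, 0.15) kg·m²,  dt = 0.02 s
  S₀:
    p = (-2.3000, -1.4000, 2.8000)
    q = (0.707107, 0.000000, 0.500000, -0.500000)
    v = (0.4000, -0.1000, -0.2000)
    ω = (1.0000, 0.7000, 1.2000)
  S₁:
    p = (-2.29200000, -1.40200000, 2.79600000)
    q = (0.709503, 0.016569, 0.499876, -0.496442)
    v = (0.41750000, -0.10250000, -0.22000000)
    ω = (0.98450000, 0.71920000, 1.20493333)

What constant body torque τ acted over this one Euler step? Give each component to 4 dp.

τ = (-0.0400, 0.0600, -0.0400)

Δω = ω₁−ω₀ = (-0.01550000, 0.01920000, 0.00493333)
I·α + gyro = (-0.0400, 0.0600, -0.0400)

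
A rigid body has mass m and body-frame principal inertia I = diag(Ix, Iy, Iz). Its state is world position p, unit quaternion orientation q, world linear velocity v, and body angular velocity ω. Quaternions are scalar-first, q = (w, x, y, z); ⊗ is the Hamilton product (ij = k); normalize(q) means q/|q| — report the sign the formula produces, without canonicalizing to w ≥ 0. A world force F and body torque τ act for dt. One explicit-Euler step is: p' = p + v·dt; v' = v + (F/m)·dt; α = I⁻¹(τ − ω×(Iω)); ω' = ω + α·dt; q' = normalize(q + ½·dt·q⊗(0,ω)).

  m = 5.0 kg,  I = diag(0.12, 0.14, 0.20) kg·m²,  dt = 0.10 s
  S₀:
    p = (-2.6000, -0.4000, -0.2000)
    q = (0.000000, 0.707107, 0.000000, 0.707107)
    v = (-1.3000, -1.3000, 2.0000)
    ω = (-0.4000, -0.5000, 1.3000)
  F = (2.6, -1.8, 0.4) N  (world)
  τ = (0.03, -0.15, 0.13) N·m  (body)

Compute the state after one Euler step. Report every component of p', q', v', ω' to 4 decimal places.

gyro term ω×Iω = (-0.0390, 0.0416, 0.0040)
angular accel α = (0.5750, -1.3686, 0.6300)
ω + α·dt = (-0.3425, -0.6369, 1.3630)
Hamilton product q⊗(0,ω) = (-0.6363963, 0.3535535, -1.2020819, -0.3535535)
q + ½dt·q⊗(0,ω), renormalized = (-0.0317, 0.7229, -0.0599, 0.6876)
p' = p + v·dt = (-2.7300, -0.5300, 0.0000)
new velocity v' = (-1.2480, -1.3360, 2.0080)

p' = (-2.7300, -0.5300, 0.0000)
q' = (-0.0317, 0.7229, -0.0599, 0.6876)
v' = (-1.2480, -1.3360, 2.0080)
ω' = (-0.3425, -0.6369, 1.3630)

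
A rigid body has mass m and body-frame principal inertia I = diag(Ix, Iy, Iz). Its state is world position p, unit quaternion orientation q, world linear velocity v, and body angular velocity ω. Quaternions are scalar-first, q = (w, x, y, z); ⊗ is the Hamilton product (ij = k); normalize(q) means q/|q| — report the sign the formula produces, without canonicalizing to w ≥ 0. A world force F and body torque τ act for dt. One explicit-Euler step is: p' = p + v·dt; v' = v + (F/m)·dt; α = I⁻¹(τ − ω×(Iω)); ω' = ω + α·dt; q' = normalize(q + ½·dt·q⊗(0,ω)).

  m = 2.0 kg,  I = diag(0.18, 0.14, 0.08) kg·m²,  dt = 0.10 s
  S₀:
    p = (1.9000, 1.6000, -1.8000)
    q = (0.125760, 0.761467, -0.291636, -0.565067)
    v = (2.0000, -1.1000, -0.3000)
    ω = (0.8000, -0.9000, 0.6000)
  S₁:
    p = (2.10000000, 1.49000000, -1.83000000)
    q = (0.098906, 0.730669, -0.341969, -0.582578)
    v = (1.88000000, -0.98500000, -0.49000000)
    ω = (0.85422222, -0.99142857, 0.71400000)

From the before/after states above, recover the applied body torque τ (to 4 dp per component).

ω₁ − ω₀ = (0.05422222, -0.09142857, 0.11400000)
gyro term ω₀×Iω₀ = (0.0324, 0.0480, 0.0288)
τ = I·(Δω/dt) + ω₀×(Iω₀) = (0.1300, -0.0800, 0.1200)

τ = (0.1300, -0.0800, 0.1200)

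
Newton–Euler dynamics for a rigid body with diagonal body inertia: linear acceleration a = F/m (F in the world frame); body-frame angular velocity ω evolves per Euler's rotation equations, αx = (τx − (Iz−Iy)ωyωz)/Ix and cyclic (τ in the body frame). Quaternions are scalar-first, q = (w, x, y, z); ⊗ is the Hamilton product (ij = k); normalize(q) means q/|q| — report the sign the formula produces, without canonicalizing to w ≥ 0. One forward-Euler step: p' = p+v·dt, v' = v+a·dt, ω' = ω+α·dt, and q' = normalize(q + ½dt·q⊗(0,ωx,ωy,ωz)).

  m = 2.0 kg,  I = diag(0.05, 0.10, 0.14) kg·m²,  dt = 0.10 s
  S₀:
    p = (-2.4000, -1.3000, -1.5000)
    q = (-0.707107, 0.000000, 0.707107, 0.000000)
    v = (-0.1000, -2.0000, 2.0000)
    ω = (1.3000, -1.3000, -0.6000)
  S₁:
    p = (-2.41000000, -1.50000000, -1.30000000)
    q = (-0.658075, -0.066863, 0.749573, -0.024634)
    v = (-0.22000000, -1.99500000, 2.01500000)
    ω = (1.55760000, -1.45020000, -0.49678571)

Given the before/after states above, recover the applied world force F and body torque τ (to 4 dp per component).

rate change Δω = (0.25760000, -0.15020000, 0.10321429)
ω₀×(Iω₀) = (0.0312, 0.0702, -0.0845)
τ = I·(Δω/dt) + ω₀×(Iω₀) = (0.1600, -0.0800, 0.0600)
Δv = v₁−v₀ = (-0.12000000, 0.00500000, 0.01500000)
applied force F = (-2.4000, 0.1000, 0.3000)

F = (-2.4000, 0.1000, 0.3000)
τ = (0.1600, -0.0800, 0.0600)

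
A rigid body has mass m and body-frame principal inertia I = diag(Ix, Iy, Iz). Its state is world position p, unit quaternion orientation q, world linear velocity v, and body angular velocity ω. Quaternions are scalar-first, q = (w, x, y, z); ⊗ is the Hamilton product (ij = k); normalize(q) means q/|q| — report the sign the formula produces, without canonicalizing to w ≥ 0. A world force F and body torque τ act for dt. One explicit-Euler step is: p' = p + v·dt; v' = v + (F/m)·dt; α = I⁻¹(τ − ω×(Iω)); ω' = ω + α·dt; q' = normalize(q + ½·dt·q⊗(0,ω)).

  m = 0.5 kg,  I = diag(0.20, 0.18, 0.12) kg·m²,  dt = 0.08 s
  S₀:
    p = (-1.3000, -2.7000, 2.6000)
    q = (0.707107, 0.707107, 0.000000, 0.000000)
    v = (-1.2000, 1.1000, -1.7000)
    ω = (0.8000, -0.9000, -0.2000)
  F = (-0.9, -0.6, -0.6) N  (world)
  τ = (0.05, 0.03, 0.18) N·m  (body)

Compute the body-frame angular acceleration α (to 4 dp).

gyro term ω×Iω = (-0.0108, -0.0128, 0.0144)
(τ − ω×Iω)/I = (0.3040, 0.2378, 1.3800)

α = (0.3040, 0.2378, 1.3800)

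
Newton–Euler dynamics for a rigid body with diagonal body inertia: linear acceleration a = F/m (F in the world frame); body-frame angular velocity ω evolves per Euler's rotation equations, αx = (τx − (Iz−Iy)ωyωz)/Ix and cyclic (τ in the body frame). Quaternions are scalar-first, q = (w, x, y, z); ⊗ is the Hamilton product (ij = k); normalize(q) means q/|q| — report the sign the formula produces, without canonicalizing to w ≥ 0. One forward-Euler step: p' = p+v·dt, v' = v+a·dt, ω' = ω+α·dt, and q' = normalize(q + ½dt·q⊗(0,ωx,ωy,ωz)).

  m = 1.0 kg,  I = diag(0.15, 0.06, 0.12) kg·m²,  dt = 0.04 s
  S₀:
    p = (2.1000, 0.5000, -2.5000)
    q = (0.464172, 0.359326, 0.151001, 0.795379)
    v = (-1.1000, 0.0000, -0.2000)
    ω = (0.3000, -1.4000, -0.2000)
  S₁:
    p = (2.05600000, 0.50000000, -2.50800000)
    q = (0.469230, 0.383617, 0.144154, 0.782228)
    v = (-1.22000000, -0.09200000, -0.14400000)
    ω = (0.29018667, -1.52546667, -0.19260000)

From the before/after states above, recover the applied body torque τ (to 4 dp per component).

τ = (-0.0200, -0.1900, 0.0600)

Δω = ω₁−ω₀ = (-0.00981333, -0.12546667, 0.00740000)
ω₀×(Iω₀) = (0.0168, -0.0018, 0.0378)
I·α + gyro = (-0.0200, -0.1900, 0.0600)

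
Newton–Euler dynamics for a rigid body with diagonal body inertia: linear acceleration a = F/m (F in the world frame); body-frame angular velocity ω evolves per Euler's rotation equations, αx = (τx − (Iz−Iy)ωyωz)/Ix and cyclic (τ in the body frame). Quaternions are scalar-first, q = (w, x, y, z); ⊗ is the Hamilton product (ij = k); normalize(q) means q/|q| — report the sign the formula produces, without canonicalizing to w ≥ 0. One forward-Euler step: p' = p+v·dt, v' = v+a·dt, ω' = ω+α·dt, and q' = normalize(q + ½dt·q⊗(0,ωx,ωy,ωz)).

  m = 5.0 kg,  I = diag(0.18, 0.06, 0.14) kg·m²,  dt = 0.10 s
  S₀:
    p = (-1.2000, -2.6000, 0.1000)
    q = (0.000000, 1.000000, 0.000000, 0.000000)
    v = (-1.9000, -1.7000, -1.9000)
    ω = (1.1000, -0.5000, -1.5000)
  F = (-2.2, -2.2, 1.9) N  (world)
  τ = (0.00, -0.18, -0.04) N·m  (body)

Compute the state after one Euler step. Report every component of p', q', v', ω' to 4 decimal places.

p' = (-1.3900, -2.7700, -0.0900)
q' = (-0.0547, 0.9954, 0.0747, -0.0249)
v' = (-1.9440, -1.7440, -1.8620)
ω' = (1.0667, -0.6900, -1.5757)

a = (-0.4400, -0.4400, 0.3800)
p' = p + v·dt = (-1.3900, -2.7700, -0.0900)
v' = v + a·dt = (-1.9440, -1.7440, -1.8620)
α = I⁻¹(τ − ω×Iω) = (-0.3333, -1.9000, -0.7571)
new body rate ω' = (1.0667, -0.6900, -1.5757)
Hamilton product q⊗(0,ω) = (-1.1000000, 0.0000000, 1.5000000, -0.5000000)
q' = normalize(q + ½dt·q⊗(0,ω)) = (-0.0547, 0.9954, 0.0747, -0.0249)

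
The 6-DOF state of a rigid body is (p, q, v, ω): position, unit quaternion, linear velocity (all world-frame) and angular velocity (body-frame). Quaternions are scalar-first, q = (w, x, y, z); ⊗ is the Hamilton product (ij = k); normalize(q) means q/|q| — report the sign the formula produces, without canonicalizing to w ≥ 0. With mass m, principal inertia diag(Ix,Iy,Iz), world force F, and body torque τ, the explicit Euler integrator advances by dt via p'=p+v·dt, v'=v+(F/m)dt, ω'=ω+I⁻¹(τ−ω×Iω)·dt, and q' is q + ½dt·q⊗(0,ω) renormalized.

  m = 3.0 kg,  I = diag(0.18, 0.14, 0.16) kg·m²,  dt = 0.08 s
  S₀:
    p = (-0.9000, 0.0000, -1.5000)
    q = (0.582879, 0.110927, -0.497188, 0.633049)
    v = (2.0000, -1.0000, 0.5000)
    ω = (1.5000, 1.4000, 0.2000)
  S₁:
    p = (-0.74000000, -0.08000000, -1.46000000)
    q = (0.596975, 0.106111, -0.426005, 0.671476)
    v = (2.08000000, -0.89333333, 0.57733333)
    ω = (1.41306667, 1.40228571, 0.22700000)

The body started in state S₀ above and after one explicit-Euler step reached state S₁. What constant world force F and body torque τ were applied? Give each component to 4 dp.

F = (3.0000, 4.0000, 2.9000)
τ = (-0.1900, 0.0100, -0.0300)

Δv = v₁−v₀ = (0.08000000, 0.10666667, 0.07733333)
applied force F = (3.0000, 4.0000, 2.9000)
Δω = ω₁−ω₀ = (-0.08693333, 0.00228571, 0.02700000)
precession coupling = (0.0056, 0.0060, -0.0840)
applied torque τ = (-0.1900, 0.0100, -0.0300)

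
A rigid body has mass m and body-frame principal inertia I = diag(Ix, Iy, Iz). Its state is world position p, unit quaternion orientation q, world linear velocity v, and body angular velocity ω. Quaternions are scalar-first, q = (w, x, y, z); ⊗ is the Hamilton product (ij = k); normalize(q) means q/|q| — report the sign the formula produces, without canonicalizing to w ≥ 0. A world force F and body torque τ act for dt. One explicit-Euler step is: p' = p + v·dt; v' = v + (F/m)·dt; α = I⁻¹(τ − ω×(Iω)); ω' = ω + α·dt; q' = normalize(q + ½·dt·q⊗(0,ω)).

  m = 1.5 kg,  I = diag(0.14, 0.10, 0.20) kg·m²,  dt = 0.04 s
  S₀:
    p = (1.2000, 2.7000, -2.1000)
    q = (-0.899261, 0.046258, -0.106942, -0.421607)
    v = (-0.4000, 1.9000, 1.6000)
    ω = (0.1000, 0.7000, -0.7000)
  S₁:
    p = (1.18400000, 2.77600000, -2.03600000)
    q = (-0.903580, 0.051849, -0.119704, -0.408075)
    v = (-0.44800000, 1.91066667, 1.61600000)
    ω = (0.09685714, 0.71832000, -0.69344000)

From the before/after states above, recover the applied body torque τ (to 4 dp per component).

τ = (-0.0600, 0.0500, 0.0300)

ω₁ − ω₀ = (-0.00314286, 0.01832000, 0.00656000)
applied torque τ = (-0.0600, 0.0500, 0.0300)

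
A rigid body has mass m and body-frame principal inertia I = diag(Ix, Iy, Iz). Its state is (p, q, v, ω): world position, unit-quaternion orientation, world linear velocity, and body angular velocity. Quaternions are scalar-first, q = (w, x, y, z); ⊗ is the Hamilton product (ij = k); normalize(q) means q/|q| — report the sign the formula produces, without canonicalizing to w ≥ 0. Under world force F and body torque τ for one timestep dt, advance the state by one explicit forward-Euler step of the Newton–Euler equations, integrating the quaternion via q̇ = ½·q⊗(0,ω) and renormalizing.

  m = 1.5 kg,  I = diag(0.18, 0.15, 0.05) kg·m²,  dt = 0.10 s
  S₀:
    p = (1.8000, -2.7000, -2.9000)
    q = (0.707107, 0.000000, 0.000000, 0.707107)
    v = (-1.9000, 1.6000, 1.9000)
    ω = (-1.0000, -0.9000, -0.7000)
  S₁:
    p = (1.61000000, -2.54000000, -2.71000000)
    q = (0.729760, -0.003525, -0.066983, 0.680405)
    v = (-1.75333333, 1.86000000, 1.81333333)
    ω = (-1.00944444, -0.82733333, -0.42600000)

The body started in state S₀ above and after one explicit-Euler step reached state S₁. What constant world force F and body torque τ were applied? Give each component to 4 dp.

F = (2.2000, 3.9000, -1.3000)
τ = (-0.0800, 0.2000, 0.1100)

v₁ − v₀ = (0.14666667, 0.26000000, -0.08666667)
F = m·Δv/dt = (2.2000, 3.9000, -1.3000)
Δω = ω₁−ω₀ = (-0.00944444, 0.07266667, 0.27400000)
precession coupling = (-0.0630, 0.0910, -0.0270)
I·α + gyro = (-0.0800, 0.2000, 0.1100)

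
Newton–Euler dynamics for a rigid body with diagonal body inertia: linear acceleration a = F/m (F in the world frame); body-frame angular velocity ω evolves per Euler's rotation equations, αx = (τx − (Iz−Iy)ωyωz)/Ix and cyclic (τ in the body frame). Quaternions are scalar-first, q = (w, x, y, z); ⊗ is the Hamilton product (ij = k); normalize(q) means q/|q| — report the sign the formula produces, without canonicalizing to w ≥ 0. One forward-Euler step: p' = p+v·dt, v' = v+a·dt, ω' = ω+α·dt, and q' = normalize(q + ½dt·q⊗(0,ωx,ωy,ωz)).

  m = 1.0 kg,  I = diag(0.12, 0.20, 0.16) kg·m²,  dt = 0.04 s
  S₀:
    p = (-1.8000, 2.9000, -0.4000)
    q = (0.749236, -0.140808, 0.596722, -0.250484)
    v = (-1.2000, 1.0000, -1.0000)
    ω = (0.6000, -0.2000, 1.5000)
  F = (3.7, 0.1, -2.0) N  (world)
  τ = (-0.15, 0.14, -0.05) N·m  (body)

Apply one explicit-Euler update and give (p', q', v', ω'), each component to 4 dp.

angular accel α = (-1.3500, 0.8800, -0.2525)
ω + α·dt = (0.5460, -0.1648, 1.4899)
Hamilton product q⊗(0,ω) = (0.5795552, 1.2945278, -0.0889256, 0.7939824)
q + ½dt·q⊗(0,ω), renormalized = (0.7604, -0.1149, 0.5946, -0.2345)
a = F/m = (3.7000, 0.1000, -2.0000)
p + v·dt = (-1.8480, 2.9400, -0.4400)
v' = v + a·dt = (-1.0520, 1.0040, -1.0800)

p' = (-1.8480, 2.9400, -0.4400)
q' = (0.7604, -0.1149, 0.5946, -0.2345)
v' = (-1.0520, 1.0040, -1.0800)
ω' = (0.5460, -0.1648, 1.4899)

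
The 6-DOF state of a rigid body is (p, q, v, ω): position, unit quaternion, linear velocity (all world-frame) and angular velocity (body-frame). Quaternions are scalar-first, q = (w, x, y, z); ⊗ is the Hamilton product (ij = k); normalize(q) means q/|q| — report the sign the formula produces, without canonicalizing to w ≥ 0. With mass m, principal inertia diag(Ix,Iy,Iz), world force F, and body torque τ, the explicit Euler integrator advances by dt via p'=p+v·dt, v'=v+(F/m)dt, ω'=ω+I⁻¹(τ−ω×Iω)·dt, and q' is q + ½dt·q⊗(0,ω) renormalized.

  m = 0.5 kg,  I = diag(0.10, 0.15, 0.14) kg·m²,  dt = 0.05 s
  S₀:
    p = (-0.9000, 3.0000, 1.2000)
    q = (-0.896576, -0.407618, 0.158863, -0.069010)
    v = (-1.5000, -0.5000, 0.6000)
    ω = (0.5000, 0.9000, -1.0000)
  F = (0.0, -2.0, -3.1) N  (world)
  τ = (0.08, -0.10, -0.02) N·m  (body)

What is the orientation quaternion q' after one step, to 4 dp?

q' = (-0.8962, -0.4210, 0.1276, -0.0577)

q⊗(0,ω) = (-0.0081777, -0.5450420, -1.2490414, 0.4502883)
q' = normalize(q + ½dt·q⊗(0,ω)) = (-0.8962, -0.4210, 0.1276, -0.0577)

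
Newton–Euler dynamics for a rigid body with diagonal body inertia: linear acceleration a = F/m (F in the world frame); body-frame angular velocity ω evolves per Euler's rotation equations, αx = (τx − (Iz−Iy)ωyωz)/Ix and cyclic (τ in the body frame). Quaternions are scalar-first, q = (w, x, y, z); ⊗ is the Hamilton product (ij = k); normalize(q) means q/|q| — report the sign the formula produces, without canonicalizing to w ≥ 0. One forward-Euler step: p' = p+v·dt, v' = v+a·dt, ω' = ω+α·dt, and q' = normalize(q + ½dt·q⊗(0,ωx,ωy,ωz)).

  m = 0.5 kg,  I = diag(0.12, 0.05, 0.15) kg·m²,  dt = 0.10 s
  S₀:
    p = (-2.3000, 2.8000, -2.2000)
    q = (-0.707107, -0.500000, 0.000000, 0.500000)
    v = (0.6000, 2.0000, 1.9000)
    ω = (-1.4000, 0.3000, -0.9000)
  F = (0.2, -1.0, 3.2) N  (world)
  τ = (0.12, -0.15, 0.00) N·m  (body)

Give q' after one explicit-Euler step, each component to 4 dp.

q' = (-0.7170, -0.4564, -0.0679, 0.5225)

2q̇ = q⊗(0,ω) = (-0.2500000, 0.8399498, -1.3621321, 0.4863963)
q' = normalize(q + ½dt·q⊗(0,ω)) = (-0.7170, -0.4564, -0.0679, 0.5225)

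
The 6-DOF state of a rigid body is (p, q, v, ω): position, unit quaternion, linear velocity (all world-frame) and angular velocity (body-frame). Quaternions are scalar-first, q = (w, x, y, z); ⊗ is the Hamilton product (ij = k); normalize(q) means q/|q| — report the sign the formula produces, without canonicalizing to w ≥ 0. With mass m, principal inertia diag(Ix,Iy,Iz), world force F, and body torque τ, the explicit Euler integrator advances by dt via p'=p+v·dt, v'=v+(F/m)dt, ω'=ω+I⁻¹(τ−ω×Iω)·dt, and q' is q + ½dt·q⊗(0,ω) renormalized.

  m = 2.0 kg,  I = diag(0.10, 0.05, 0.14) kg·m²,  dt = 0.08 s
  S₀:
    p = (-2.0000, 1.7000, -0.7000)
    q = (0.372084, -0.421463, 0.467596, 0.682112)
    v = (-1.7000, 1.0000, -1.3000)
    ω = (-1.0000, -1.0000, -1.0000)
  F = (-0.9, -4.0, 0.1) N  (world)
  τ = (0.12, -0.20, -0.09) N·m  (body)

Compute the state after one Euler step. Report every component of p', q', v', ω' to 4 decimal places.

p' = (-2.1360, 1.7800, -0.8040)
q' = (0.4003, -0.4267, 0.4076, 0.7011)
v' = (-1.7360, 0.8400, -1.2960)
ω' = (-0.9760, -1.2560, -1.0229)

p + v·dt = (-2.1360, 1.7800, -0.8040)
v + (F/m)dt = (-1.7360, 0.8400, -1.2960)
(τ − ω×Iω)/I = (0.3000, -3.2000, -0.2857)
ω + α·dt = (-0.9760, -1.2560, -1.0229)
Hamilton product q⊗(0,ω) = (0.7282450, -0.1575680, -1.4756590, 0.5169750)
q + ½dt·q⊗(0,ω), renormalized = (0.4003, -0.4267, 0.4076, 0.7011)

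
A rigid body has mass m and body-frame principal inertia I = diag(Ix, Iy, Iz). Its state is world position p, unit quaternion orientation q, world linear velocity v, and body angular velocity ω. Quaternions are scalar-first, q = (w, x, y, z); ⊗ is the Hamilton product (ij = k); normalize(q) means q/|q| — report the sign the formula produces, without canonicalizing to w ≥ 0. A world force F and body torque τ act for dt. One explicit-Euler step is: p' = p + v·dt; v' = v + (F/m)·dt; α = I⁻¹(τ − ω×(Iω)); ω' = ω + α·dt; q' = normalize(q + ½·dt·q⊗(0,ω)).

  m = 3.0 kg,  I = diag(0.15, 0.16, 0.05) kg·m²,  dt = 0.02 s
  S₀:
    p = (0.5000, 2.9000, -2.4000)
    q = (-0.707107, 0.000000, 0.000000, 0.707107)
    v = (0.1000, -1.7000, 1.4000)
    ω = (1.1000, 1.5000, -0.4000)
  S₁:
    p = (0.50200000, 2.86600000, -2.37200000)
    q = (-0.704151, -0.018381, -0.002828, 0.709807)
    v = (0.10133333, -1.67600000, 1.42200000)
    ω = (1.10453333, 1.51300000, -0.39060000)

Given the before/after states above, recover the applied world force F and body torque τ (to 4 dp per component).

F = (0.2000, 3.6000, 3.3000)
τ = (0.1000, 0.0600, 0.0400)

velocity change Δv = (0.00133333, 0.02400000, 0.02200000)
m·(v₁−v₀)/dt = (0.2000, 3.6000, 3.3000)
rate change Δω = (0.00453333, 0.01300000, 0.00940000)
I·α + gyro = (0.1000, 0.0600, 0.0400)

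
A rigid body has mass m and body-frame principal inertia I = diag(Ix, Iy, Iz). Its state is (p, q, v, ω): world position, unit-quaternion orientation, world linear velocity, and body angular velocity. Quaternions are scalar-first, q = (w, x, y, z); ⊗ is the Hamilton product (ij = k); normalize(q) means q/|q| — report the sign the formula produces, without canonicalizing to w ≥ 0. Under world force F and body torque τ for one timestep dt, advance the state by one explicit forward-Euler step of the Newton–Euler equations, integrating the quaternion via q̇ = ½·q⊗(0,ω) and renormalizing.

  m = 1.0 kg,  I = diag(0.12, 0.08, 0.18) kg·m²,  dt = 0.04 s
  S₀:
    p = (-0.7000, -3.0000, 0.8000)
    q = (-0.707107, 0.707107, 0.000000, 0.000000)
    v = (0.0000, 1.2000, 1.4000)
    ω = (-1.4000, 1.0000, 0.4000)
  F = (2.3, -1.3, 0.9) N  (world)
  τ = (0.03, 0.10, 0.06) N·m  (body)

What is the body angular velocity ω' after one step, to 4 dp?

precession coupling ω×(Iω) = (0.0400, 0.0336, 0.0560)
α = I⁻¹(τ − ω×Iω) = (-0.0833, 0.8300, 0.0222)
ω' = ω + α·dt = (-1.4033, 1.0332, 0.4009)

ω' = (-1.4033, 1.0332, 0.4009)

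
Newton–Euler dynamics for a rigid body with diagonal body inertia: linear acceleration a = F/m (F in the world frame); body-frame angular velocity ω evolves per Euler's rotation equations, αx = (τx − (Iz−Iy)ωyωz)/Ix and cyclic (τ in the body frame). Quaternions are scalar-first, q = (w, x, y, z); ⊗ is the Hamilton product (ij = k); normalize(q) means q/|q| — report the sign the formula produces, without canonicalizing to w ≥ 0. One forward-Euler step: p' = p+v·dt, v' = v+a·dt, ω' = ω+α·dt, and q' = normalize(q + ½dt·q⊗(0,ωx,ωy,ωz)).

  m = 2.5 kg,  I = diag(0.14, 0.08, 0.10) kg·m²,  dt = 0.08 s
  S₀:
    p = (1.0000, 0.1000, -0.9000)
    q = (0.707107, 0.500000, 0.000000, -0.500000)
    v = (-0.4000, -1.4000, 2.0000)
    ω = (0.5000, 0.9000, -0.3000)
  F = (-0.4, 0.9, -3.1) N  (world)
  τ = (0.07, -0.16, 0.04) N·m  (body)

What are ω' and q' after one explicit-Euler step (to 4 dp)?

angular accel α = (0.5386, -1.9250, 0.6700)
new body rate ω' = (0.5431, 0.7460, -0.2464)
Hamilton product q⊗(0,ω) = (-0.4000000, 0.8035535, 0.5363963, 0.2378679)
updated quaternion q' = (0.6905, 0.5317, 0.0214, -0.4900)

ω' = (0.5431, 0.7460, -0.2464)
q' = (0.6905, 0.5317, 0.0214, -0.4900)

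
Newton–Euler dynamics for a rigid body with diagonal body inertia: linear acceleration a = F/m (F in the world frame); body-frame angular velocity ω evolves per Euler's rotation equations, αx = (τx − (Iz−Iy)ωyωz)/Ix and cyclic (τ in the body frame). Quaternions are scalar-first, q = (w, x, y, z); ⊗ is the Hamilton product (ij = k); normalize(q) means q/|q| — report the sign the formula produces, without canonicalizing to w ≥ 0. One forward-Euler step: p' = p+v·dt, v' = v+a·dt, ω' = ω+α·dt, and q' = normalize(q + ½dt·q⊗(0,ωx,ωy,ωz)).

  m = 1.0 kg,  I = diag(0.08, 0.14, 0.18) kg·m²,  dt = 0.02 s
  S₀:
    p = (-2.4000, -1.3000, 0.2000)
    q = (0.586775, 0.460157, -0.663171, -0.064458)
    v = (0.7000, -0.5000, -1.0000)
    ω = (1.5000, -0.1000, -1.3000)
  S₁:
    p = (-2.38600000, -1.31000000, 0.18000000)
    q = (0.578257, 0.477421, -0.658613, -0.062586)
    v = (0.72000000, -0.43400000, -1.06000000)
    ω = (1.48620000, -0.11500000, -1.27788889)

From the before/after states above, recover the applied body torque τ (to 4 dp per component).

Δω = ω₁−ω₀ = (-0.01380000, -0.01500000, 0.02211111)
I·α + gyro = (-0.0500, 0.0900, 0.1900)

τ = (-0.0500, 0.0900, 0.1900)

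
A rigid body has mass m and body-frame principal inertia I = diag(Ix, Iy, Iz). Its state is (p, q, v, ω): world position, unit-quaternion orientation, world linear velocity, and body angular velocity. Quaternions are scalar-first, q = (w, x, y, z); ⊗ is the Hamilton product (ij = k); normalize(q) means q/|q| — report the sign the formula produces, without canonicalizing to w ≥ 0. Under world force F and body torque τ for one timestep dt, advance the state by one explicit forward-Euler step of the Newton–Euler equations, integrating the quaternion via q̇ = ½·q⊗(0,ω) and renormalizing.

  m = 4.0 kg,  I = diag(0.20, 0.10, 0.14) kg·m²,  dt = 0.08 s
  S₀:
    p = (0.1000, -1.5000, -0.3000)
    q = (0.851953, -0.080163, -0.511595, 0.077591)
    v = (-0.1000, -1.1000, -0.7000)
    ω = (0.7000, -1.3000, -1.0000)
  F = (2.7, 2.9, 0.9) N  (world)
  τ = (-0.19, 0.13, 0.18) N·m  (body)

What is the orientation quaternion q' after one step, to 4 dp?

q' = (0.8286, -0.0317, -0.5555, 0.0618)

2q̇ = q⊗(0,ω) = (-0.5313684, 1.2088304, -1.1333882, -0.3896246)
q' = normalize(q + ½dt·q⊗(0,ω)) = (0.8286, -0.0317, -0.5555, 0.0618)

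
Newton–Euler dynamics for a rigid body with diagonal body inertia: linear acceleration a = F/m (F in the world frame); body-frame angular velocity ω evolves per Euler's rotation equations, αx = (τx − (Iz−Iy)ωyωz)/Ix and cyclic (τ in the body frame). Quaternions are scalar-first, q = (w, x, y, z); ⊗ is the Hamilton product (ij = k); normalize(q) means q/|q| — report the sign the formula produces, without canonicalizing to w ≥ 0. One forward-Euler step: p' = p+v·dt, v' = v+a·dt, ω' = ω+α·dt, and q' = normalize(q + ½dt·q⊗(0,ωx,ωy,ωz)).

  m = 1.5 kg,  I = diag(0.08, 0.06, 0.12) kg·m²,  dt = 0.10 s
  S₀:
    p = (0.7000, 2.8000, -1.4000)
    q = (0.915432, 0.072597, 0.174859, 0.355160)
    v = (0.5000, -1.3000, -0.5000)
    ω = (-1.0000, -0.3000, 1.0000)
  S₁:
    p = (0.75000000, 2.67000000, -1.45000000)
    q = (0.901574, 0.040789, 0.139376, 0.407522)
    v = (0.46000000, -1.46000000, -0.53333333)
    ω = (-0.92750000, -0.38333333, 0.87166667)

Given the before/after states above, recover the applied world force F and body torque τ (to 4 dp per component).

F = (-0.6000, -2.4000, -0.5000)
τ = (0.0400, -0.0100, -0.1600)

velocity change Δv = (-0.04000000, -0.16000000, -0.03333333)
F = m·Δv/dt = (-0.6000, -2.4000, -0.5000)
ω₁ − ω₀ = (0.07250000, -0.08333333, -0.12833333)
applied torque τ = (0.0400, -0.0100, -0.1600)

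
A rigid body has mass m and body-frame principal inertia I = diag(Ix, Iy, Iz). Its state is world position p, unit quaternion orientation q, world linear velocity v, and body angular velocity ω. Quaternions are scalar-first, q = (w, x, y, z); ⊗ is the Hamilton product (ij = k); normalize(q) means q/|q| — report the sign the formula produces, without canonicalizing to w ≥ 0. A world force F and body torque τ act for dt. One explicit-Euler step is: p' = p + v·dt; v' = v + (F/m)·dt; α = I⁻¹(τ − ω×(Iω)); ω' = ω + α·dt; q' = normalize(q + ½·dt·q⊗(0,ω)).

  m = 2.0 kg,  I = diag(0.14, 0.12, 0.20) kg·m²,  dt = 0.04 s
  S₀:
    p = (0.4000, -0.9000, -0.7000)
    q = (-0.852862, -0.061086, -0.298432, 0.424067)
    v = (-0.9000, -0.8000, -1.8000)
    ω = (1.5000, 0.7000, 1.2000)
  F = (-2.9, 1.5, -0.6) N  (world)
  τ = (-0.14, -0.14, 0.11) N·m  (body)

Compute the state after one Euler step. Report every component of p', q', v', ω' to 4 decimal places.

ω×(Iω) gyroscopic = (0.0672, -0.1080, -0.0210)
(τ − ω×Iω)/I = (-1.4800, -0.2667, 0.6550)
ω' = ω + α·dt = (1.4408, 0.6893, 1.2262)
2q̇ = q⊗(0,ω) = (-0.2083490, -1.9342583, 0.1124003, -0.6185466)
q + ½dt·q⊗(0,ω), renormalized = (-0.8563, -0.0997, -0.2959, 0.4114)
a = (-1.4500, 0.7500, -0.3000)
p' = p + v·dt = (0.3640, -0.9320, -0.7720)
v' = v + a·dt = (-0.9580, -0.7700, -1.8120)

p' = (0.3640, -0.9320, -0.7720)
q' = (-0.8563, -0.0997, -0.2959, 0.4114)
v' = (-0.9580, -0.7700, -1.8120)
ω' = (1.4408, 0.6893, 1.2262)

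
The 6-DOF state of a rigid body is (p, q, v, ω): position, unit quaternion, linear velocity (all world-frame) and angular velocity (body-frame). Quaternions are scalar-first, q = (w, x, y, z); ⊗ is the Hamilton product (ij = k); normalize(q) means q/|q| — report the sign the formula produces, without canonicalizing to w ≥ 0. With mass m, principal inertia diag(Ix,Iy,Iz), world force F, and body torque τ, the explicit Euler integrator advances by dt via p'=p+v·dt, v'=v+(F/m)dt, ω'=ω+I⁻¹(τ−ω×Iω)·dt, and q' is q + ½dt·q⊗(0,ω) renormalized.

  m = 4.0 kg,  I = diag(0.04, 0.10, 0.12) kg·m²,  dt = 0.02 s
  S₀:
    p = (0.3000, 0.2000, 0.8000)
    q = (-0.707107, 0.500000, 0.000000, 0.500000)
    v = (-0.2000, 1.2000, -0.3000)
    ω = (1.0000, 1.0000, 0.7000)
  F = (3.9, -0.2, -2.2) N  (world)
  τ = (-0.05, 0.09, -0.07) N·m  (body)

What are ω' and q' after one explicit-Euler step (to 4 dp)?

ω' = (0.9680, 1.0292, 0.6783)
q' = (-0.7155, 0.4879, -0.0056, 0.5000)

gyro term ω×Iω = (0.0140, -0.0560, 0.0600)
α = I⁻¹(τ − ω×Iω) = (-1.6000, 1.4600, -1.0833)
ω' = ω + α·dt = (0.9680, 1.0292, 0.6783)
2q̇ = q⊗(0,ω) = (-0.8500000, -1.2071070, -0.5571070, 0.0050251)
q' = normalize(q + ½dt·q⊗(0,ω)) = (-0.7155, 0.4879, -0.0056, 0.5000)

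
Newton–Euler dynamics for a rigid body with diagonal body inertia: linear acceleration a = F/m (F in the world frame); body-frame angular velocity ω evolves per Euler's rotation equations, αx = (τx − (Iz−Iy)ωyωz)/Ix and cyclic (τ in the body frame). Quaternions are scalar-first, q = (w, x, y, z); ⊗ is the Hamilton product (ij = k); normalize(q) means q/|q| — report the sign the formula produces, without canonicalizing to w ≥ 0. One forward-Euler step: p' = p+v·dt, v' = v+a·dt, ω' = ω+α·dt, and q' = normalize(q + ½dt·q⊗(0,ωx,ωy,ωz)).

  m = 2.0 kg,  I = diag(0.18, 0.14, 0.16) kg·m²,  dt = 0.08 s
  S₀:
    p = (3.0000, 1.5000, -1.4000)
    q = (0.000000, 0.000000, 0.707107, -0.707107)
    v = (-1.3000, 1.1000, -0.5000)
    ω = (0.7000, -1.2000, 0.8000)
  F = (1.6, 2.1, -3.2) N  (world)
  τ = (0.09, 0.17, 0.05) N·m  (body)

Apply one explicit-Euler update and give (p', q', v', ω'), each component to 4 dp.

gyro term ω×Iω = (-0.0192, 0.0112, 0.0336)
angular accel α = (0.6067, 1.1343, 0.1025)
ω' = ω + α·dt = (0.7485, -1.1093, 0.8082)
2q̇ = q⊗(0,ω) = (1.4142140, -0.2828428, -0.4949749, -0.4949749)
q + ½dt·q⊗(0,ω), renormalized = (0.0565, -0.0113, 0.6859, -0.7254)
a = (0.8000, 1.0500, -1.6000)
p + v·dt = (2.8960, 1.5880, -1.4400)
new velocity v' = (-1.2360, 1.1840, -0.6280)

p' = (2.8960, 1.5880, -1.4400)
q' = (0.0565, -0.0113, 0.6859, -0.7254)
v' = (-1.2360, 1.1840, -0.6280)
ω' = (0.7485, -1.1093, 0.8082)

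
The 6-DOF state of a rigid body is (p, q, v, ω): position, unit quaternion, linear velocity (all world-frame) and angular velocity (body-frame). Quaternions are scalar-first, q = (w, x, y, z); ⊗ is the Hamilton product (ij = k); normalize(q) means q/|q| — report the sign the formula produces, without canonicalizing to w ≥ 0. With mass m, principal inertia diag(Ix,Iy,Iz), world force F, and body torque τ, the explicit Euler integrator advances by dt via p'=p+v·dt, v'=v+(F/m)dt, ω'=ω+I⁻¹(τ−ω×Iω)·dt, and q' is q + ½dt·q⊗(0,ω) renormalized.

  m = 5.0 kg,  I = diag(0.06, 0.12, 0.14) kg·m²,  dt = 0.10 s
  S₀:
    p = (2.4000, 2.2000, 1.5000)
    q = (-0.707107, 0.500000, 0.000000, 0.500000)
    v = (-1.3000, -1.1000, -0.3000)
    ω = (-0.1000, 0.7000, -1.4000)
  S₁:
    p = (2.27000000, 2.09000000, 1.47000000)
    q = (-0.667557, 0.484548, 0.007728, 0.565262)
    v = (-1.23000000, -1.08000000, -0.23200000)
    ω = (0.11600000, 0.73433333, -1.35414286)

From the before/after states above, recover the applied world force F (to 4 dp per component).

F = (3.5000, 1.0000, 3.4000)

Δv = v₁−v₀ = (0.07000000, 0.02000000, 0.06800000)
m·(v₁−v₀)/dt = (3.5000, 1.0000, 3.4000)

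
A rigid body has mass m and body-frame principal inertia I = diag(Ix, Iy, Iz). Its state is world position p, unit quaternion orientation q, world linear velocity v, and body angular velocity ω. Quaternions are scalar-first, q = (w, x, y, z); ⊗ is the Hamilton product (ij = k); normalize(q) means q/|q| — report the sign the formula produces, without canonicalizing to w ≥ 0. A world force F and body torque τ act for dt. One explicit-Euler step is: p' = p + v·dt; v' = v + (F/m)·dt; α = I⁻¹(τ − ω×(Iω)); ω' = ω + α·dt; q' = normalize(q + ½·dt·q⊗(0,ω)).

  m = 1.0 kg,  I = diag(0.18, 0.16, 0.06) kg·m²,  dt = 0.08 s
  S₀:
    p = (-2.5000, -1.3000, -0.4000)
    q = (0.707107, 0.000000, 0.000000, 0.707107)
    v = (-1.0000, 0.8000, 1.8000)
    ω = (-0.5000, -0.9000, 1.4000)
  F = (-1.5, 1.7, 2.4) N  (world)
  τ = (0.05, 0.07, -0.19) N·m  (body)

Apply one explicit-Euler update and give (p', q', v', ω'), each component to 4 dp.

p' = (-2.5800, -1.2360, -0.2560)
q' = (0.6659, 0.0113, -0.0395, 0.7449)
v' = (-1.1200, 0.9360, 1.9920)
ω' = (-0.5338, -0.8230, 1.1587)

(τ − ω×Iω)/I = (-0.4222, 0.9625, -3.0167)
ω' = ω + α·dt = (-0.5338, -0.8230, 1.1587)
2q̇ = q⊗(0,ω) = (-0.9899498, 0.2828428, -0.9899498, 0.9899498)
q' = normalize(q + ½dt·q⊗(0,ω)) = (0.6659, 0.0113, -0.0395, 0.7449)
new position p' = (-2.5800, -1.2360, -0.2560)
new velocity v' = (-1.1200, 0.9360, 1.9920)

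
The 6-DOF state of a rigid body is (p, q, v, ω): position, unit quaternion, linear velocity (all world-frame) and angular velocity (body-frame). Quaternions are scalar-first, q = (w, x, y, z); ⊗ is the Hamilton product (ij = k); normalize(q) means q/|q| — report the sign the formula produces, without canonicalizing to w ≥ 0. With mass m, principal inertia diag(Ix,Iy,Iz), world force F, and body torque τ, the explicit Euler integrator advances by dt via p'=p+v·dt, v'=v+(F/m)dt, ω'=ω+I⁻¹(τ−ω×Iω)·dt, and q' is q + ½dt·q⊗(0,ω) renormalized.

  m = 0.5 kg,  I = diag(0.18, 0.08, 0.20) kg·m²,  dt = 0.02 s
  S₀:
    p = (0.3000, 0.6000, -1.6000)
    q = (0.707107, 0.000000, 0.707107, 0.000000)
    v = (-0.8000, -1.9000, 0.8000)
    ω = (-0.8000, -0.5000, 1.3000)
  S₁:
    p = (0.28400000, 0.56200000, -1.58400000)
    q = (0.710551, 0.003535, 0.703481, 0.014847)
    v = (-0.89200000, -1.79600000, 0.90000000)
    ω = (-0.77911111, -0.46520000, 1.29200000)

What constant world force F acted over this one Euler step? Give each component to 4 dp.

F = (-2.3000, 2.6000, 2.5000)

Δv = v₁−v₀ = (-0.09200000, 0.10400000, 0.10000000)
F = m·Δv/dt = (-2.3000, 2.6000, 2.5000)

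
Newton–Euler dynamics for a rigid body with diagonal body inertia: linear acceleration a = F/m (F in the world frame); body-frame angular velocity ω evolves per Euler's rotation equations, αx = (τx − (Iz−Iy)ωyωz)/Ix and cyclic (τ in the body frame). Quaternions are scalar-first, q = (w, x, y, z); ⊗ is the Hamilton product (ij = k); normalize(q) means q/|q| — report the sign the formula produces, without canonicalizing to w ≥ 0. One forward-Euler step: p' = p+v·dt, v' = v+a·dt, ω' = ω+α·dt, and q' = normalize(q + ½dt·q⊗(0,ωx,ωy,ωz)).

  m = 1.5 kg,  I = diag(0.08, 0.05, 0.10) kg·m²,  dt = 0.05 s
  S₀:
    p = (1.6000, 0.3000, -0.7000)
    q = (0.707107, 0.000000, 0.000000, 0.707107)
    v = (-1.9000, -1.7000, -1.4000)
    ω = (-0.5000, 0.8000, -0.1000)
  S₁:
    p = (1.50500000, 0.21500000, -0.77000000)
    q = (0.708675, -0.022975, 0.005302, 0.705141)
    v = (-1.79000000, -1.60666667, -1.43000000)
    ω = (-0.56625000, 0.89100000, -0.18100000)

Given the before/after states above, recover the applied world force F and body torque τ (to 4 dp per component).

F = (3.3000, 2.8000, -0.9000)
τ = (-0.1100, 0.0900, -0.1500)

ω₁ − ω₀ = (-0.06625000, 0.09100000, -0.08100000)
precession coupling = (-0.0040, -0.0010, 0.0120)
τ = I·(Δω/dt) + ω₀×(Iω₀) = (-0.1100, 0.0900, -0.1500)
Δv = v₁−v₀ = (0.11000000, 0.09333333, -0.03000000)
applied force F = (3.3000, 2.8000, -0.9000)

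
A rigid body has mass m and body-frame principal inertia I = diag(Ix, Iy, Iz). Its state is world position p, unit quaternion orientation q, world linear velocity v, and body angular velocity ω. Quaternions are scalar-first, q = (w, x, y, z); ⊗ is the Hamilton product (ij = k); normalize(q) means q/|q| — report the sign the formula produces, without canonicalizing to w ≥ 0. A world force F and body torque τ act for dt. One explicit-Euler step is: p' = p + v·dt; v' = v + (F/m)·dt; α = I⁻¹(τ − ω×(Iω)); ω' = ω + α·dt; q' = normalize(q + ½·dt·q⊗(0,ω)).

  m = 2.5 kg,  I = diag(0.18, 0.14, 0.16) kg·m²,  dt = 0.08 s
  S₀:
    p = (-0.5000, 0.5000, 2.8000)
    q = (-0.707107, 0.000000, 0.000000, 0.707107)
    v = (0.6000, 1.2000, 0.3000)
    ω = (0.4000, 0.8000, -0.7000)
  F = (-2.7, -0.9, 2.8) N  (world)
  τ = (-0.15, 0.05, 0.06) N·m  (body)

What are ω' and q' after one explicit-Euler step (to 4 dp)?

ω' = (0.3383, 0.8318, -0.6636)
q' = (-0.6866, -0.0339, -0.0113, 0.7262)

(τ − ω×Iω)/I = (-0.7711, 0.3971, 0.4550)
new body rate ω' = (0.3383, 0.8318, -0.6636)
Hamilton product q⊗(0,ω) = (0.4949749, -0.8485284, -0.2828428, 0.4949749)
updated quaternion q' = (-0.6866, -0.0339, -0.0113, 0.7262)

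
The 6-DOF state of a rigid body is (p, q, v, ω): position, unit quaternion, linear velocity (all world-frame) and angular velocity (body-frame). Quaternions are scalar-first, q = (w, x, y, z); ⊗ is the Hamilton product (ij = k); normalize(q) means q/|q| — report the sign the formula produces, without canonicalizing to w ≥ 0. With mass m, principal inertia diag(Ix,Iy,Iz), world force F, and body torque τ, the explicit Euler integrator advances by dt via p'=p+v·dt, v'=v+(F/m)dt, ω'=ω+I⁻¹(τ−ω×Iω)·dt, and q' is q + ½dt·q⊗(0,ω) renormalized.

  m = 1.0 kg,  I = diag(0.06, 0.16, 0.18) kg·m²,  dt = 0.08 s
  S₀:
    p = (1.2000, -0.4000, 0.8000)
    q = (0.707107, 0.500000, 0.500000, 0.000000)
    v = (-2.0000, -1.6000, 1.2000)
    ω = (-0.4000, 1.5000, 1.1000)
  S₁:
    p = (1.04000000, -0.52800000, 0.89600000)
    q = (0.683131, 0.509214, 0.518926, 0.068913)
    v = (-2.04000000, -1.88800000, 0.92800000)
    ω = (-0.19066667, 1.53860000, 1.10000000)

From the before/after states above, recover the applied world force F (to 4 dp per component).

v₁ − v₀ = (-0.04000000, -0.28800000, -0.27200000)
applied force F = (-0.5000, -3.6000, -3.4000)

F = (-0.5000, -3.6000, -3.4000)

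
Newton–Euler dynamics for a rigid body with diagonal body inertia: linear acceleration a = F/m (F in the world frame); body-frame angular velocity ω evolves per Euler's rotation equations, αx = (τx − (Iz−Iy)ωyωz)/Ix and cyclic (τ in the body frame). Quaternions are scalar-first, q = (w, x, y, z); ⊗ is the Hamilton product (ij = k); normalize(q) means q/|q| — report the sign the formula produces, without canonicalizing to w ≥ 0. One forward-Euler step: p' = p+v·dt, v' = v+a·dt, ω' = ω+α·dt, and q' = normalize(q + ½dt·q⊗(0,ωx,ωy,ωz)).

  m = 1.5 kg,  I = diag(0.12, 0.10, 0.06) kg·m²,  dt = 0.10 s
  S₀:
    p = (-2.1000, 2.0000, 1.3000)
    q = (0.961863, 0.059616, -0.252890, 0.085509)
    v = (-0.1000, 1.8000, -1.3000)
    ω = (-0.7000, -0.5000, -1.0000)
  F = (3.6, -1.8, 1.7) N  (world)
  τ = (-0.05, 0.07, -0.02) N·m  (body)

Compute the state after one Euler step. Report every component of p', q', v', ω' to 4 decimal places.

linear accel F/m = (2.4000, -1.2000, 1.1333)
p + v·dt = (-2.1100, 2.1800, 1.1700)
v' = v + a·dt = (0.1400, 1.6800, -1.1867)
gyro term ω×Iω = (-0.0200, 0.0420, -0.0070)
α = I⁻¹(τ − ω×Iω) = (-0.2500, 0.2800, -0.2167)
ω + α·dt = (-0.7250, -0.4720, -1.0217)
2q̇ = q⊗(0,ω) = (0.0007952, -0.3776596, -0.4811718, -1.1686940)
q' = normalize(q + ½dt·q⊗(0,ω)) = (0.9598, 0.0406, -0.2763, 0.0270)

p' = (-2.1100, 2.1800, 1.1700)
q' = (0.9598, 0.0406, -0.2763, 0.0270)
v' = (0.1400, 1.6800, -1.1867)
ω' = (-0.7250, -0.4720, -1.0217)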